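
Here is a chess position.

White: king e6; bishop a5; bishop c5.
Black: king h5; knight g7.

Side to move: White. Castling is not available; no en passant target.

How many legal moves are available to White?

7

White to move; king on e6.
In check: yes, from the black knight on g7.
Legal moves: Kf7, Ke7, Kd7, Kf6, Kd6, Ke5, Kd5.
Count: 7.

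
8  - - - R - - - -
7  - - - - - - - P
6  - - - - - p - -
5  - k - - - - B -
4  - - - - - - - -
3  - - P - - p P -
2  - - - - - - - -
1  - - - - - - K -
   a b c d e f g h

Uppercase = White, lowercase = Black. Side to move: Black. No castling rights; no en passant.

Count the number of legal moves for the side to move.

Black to move; king on b5.
In check: no.
Legal moves: Kc6, Kb6, Ka6, Kc5, Ka5, Kc4, Ka4, fxg5, f5, f2+.
Count: 10.

10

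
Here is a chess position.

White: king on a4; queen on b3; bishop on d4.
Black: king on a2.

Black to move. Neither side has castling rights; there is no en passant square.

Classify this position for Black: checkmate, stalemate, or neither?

checkmate

Black to move; black king on a2.
In check: yes, from the white queen on b3.
King squares — a1: attacked by Bd4; b1: attacked by Qb3; b2: attacked by Qb3; a3: attacked by Qb3; b3: attacked by Ka4.
Legal moves for Black: none.
In check with no legal moves → checkmate.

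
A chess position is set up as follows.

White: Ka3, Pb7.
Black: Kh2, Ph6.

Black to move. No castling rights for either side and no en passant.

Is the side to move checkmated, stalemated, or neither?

neither

Black to move; black king on h2.
In check: no.
Legal moves for Black: Kh3, Kg3, Kg2, Kh1, Kg1, h5.
Black has 6 legal moves and is not in check → neither.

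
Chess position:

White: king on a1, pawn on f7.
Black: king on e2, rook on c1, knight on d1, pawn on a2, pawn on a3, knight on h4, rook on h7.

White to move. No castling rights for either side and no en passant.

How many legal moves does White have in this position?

1

White to move; king on a1.
In check: yes, from the black rook on c1.
Legal moves: Kxa2.
Count: 1.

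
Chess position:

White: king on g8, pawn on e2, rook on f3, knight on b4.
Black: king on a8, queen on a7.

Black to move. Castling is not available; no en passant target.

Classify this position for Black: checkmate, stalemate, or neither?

neither

Black to move; black king on a8.
In check: no.
Legal moves for Black include: Kb8, Kb7, Qb8+, Qh7+, Qg7+, Qf7+, Qe7, Qd7, Qc7, Qb7, Qb6, Qa6, Qc5, Qa5, Qd4, Qa4, Qe3, Qa3, ... (list truncated; more exist).
Black has legal moves and is not in check → neither.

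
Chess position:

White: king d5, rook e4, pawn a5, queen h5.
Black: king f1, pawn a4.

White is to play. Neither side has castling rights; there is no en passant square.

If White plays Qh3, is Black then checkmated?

After Qh3: black king on f1; in check: yes, from the white queen on h3.
Black has 2 legal replies: Kf2, Kg1.
In check but a legal move exists → not checkmate.

no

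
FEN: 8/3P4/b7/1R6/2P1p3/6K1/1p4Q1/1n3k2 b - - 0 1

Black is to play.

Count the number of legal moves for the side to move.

1

Black to move; king on f1.
In check: yes, from the white queen on g2.
Legal moves: Ke1.
Count: 1.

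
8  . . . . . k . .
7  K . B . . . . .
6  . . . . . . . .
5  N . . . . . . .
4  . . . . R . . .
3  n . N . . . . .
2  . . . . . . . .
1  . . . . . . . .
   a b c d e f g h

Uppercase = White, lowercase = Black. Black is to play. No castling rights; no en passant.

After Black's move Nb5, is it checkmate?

no

After Nb5: white king on a7; in check: yes, from the black knight on b5.
White has 6 legal replies: Kb8, Ka8, Kb7, Kb6, Ka6, Nxb5.
In check but a legal move exists → not checkmate.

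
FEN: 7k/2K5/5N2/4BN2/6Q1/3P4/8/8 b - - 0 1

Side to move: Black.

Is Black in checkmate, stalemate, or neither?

stalemate

Black to move; black king on h8.
In check: no.
King squares — g7: attacked by Qg4; h7: attacked by Nf6; g8: attacked by Qg4.
Legal moves for Black: none.
Not in check and no legal moves → stalemate.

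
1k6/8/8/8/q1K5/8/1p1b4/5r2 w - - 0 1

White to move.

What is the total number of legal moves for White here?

White to move; king on c4.
In check: yes, from the black queen on a4.
Legal moves: Kd5, Kc5, Kd3.
Count: 3.

3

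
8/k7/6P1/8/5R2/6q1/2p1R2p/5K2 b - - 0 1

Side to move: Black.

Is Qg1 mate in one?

yes

After Qg1: white king on f1; in check: yes, from the black queen on g1.
King squares — e1: attacked by Qg1; g1: attacked by Ph2; e2: own rook; f2: attacked by Qg1; g2: attacked by Qg1.
White has no legal moves → checkmate.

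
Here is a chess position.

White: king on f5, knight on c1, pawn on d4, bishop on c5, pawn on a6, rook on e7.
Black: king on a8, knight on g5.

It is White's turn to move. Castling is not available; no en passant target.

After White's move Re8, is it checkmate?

yes

After Re8: black king on a8; in check: yes, from the white rook on e8.
King squares — a7: attacked by Bc5; b7: attacked by Pa6; b8: attacked by Re8.
Black has no legal moves → checkmate.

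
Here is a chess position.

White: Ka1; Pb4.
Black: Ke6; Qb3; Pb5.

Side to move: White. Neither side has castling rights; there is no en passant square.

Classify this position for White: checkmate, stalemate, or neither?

White to move; white king on a1.
In check: no.
King squares — b1: attacked by Qb3; a2: attacked by Qb3; b2: attacked by Qb3.
Legal moves for White: none.
Not in check and no legal moves → stalemate.

stalemate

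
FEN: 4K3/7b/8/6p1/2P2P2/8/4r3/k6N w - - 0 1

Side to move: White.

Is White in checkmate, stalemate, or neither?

neither

White to move; white king on e8.
In check: yes, from the black rook on e2.
King squares — d7: available; e7: attacked by Re2; f7: available; d8: available; f8: available.
Legal moves for White: Kf8, Kd8, Kf7, Kd7.
White is in check but has 4 legal moves → neither.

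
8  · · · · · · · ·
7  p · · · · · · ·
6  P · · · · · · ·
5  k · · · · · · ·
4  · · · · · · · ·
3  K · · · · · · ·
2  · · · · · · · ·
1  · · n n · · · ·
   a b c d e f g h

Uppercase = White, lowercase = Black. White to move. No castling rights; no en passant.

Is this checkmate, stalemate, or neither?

stalemate

White to move; white king on a3.
In check: no.
King squares — a2: attacked by Nc1; b2: attacked by Nd1; b3: attacked by Nc1; a4: attacked by Ka5; b4: attacked by Ka5.
Legal moves for White: none.
Not in check and no legal moves → stalemate.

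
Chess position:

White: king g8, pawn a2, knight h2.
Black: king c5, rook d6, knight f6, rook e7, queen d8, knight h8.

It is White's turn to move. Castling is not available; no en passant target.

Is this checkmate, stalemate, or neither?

White to move; white king on g8.
In check: yes, from the black knight on f6 and the black queen on d8.
King squares — f7: attacked by Re7; g7: attacked by Re7; h7: attacked by Nf6; f8: attacked by Qd8; h8: attacked by Qd8.
Legal moves for White: none.
In check with no legal moves → checkmate.

checkmate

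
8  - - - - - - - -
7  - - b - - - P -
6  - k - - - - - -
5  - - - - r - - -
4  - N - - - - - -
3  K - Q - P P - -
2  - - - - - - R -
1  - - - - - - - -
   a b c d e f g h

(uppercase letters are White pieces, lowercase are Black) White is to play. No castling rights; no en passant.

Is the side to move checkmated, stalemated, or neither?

neither

White to move; white king on a3.
In check: no.
Legal moves for White include: Nc6, Na6, Nd5+, Nd3, Nc2, Na2, Qxc7+, Qc6+, Qxe5, Qc5+, Qd4+, Qc4, Qd3, Qb3, Qd2, Qc2, Qb2, Qe1, ... (list truncated; more exist).
White has legal moves and is not in check → neither.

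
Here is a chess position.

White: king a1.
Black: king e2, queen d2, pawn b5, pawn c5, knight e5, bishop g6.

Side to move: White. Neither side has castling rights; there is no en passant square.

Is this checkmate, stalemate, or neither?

White to move; white king on a1.
In check: no.
King squares — b1: attacked by Bg6; a2: attacked by Qd2; b2: attacked by Qd2.
Legal moves for White: none.
Not in check and no legal moves → stalemate.

stalemate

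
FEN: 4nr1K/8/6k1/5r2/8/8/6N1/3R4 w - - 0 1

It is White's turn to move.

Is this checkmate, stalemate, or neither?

White to move; white king on h8.
In check: yes, from the black rook on f8.
King squares — g7: attacked by Kg6; h7: attacked by Kg6; g8: attacked by Rf8.
Legal moves for White: none.
In check with no legal moves → checkmate.

checkmate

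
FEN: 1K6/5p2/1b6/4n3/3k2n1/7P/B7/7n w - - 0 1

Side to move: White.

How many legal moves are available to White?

White to move; king on b8.
In check: no.
Legal moves: Kc8, Ka8, Kb7, Bxf7, Be6, Bd5, Bc4, Bb3, Bb1, hxg4, h4.
Count: 11.

11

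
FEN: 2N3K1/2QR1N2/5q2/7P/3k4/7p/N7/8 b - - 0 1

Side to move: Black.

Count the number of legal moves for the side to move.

Black to move; king on d4.
In check: yes, from the white rook on d7.
Legal moves: Ke4, Ke3, Qd6.
Count: 3.

3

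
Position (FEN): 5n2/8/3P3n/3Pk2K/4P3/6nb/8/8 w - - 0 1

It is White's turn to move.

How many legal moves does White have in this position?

White to move; king on h5.
In check: yes, from the black knight on g3.
Legal moves: Kxh6, Kg5, Kh4.
Count: 3.

3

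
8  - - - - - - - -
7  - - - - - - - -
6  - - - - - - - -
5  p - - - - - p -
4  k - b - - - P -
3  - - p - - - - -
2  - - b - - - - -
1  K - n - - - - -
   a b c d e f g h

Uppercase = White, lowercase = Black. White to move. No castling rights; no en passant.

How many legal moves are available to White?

White to move; king on a1.
In check: no.
Legal moves: none.
Count: 0.

0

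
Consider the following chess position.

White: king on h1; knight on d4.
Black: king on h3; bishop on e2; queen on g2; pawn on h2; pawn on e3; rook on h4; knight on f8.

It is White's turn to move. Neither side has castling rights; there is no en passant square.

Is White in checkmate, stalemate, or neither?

White to move; white king on h1.
In check: yes, from the black queen on g2.
King squares — g1: attacked by Qg2; g2: attacked by Kh3; h2: attacked by Qg2.
Legal moves for White: none.
In check with no legal moves → checkmate.

checkmate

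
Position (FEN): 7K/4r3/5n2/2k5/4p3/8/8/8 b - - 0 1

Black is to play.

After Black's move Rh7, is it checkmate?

After Rh7: white king on h8; in check: yes, from the black rook on h7.
King squares — g7: attacked by Rh7; h7: attacked by Nf6; g8: attacked by Nf6.
White has no legal moves → checkmate.

yes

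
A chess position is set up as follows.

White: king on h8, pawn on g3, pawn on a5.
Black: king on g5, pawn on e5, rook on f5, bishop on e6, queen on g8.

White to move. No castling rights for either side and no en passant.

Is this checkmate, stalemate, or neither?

checkmate

White to move; white king on h8.
In check: yes, from the black queen on g8.
King squares — g7: attacked by Qg8; h7: attacked by Qg8; g8: attacked by Be6.
Legal moves for White: none.
In check with no legal moves → checkmate.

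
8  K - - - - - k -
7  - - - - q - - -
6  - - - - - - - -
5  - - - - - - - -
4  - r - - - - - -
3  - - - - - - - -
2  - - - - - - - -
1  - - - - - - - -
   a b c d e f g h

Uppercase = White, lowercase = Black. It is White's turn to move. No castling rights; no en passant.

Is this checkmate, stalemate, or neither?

stalemate

White to move; white king on a8.
In check: no.
King squares — a7: attacked by Qe7; b7: attacked by Rb4; b8: attacked by Rb4.
Legal moves for White: none.
Not in check and no legal moves → stalemate.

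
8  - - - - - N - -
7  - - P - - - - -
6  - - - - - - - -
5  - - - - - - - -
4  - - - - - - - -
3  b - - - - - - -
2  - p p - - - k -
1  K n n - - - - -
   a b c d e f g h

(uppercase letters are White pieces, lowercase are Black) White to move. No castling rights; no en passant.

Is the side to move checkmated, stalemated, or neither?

checkmate

White to move; white king on a1.
In check: yes, from the black pawn on b2.
King squares — b1: attacked by Pc2; a2: attacked by Nc1; b2: attacked by Ba3.
Legal moves for White: none.
In check with no legal moves → checkmate.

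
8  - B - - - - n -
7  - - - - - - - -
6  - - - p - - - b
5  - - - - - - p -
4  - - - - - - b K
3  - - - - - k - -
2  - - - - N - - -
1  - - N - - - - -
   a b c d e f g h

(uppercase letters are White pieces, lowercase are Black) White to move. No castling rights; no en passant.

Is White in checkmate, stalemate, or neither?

checkmate

White to move; white king on h4.
In check: yes, from the black pawn on g5.
King squares — g3: attacked by Kf3; h3: attacked by Bg4; g4: attacked by Kf3; g5: attacked by Bh6; h5: attacked by Bg4.
Legal moves for White: none.
In check with no legal moves → checkmate.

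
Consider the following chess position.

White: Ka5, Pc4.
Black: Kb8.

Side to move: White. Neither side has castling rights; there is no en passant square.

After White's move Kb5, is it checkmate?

no

After Kb5: black king on b8; in check: no.
Black is not in check, so this cannot be checkmate.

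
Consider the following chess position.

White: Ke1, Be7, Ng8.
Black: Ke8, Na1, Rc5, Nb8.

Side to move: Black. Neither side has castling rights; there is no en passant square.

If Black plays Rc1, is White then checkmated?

no

After Rc1: white king on e1; in check: yes, from the black rook on c1.
White has 3 legal replies: Kf2, Ke2, Kd2.
In check but a legal move exists → not checkmate.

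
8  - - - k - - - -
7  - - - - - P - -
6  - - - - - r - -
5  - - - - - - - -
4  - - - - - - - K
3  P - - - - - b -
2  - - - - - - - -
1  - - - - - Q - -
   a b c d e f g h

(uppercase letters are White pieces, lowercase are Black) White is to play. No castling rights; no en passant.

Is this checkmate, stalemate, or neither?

neither

White to move; white king on h4.
In check: yes, from the black bishop on g3.
King squares — g3: available; h3: available; g4: available; g5: available; h5: available.
Legal moves for White: Kh5, Kg5, Kg4, Kh3, Kxg3.
White is in check but has 5 legal moves → neither.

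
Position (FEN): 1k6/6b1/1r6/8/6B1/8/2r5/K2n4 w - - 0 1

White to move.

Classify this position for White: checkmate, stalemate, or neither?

checkmate

White to move; white king on a1.
In check: yes, from the black bishop on g7.
King squares — b1: attacked by Rb6; a2: attacked by Rc2; b2: attacked by Nd1.
Legal moves for White: none.
In check with no legal moves → checkmate.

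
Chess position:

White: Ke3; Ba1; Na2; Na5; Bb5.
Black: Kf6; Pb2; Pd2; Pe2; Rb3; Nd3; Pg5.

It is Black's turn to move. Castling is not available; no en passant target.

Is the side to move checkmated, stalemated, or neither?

Black to move; black king on f6.
In check: no.
Legal moves for Black include: Kg7, Kf7, Ke7, Kg6, Ke6, Kf5, Ke5, Ne5+, Nc5+, Nf4+, Nb4+, Nf2+, Ne1+, Nc1+, Rxb5, Rb4, Rc3, Ra3, ... (list truncated; more exist).
Black has legal moves and is not in check → neither.

neither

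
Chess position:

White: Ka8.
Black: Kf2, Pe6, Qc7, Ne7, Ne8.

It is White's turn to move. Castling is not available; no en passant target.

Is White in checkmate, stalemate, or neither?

stalemate

White to move; white king on a8.
In check: no.
King squares — a7: attacked by Qc7; b7: attacked by Qc7; b8: attacked by Qc7.
Legal moves for White: none.
Not in check and no legal moves → stalemate.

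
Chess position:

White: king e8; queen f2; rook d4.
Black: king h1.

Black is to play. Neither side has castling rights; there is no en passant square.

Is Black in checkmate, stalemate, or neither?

stalemate

Black to move; black king on h1.
In check: no.
King squares — g1: attacked by Qf2; g2: attacked by Qf2; h2: attacked by Qf2.
Legal moves for Black: none.
Not in check and no legal moves → stalemate.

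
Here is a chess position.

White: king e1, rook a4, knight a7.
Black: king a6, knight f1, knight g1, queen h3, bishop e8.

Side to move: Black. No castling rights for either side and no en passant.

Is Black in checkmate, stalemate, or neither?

neither

Black to move; black king on a6.
In check: yes, from the white rook on a4.
King squares — a5: attacked by Ra4; b5: attacked by Na7; b6: available; a7: attacked by Ra4; b7: available.
Legal moves for Black: Kb7, Kb6, Bxa4.
Black is in check but has 3 legal moves → neither.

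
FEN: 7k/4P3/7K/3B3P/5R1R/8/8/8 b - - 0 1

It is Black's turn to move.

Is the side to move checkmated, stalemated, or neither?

stalemate

Black to move; black king on h8.
In check: no.
King squares — g7: attacked by Kh6; h7: attacked by Kh6; g8: attacked by Bd5.
Legal moves for Black: none.
Not in check and no legal moves → stalemate.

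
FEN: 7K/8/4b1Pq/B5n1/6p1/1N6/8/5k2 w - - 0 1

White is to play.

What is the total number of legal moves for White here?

0

White to move; king on h8.
In check: yes, from the black queen on h6.
Legal moves: none.
Count: 0.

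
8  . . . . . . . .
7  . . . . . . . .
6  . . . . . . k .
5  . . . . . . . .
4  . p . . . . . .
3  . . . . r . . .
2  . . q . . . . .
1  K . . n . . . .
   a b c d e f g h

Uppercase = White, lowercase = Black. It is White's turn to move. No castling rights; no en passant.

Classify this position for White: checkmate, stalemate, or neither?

stalemate

White to move; white king on a1.
In check: no.
King squares — b1: attacked by Qc2; a2: attacked by Qc2; b2: attacked by Nd1.
Legal moves for White: none.
Not in check and no legal moves → stalemate.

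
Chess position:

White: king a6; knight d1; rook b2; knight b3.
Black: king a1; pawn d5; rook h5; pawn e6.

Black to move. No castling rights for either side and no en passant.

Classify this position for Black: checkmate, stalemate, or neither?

checkmate

Black to move; black king on a1.
In check: yes, from the white knight on b3.
King squares — b1: attacked by Rb2; a2: attacked by Rb2; b2: attacked by Nd1.
Legal moves for Black: none.
In check with no legal moves → checkmate.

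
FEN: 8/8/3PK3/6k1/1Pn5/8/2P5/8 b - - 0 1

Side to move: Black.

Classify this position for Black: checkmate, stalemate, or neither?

neither

Black to move; black king on g5.
In check: no.
Legal moves for Black: Kh6, Kg6, Kh5, Kh4, Kg4, Kf4, Nxd6, Nb6, Ne5, Na5, Ne3, Na3, Nd2, Nb2.
Black has 14 legal moves and is not in check → neither.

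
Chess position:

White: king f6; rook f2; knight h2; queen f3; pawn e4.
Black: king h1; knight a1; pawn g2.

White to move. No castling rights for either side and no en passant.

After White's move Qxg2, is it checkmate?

After Qxg2: black king on h1; in check: yes, from the white queen on g2.
King squares — g1: attacked by Qg2; g2: attacked by Rf2; h2: attacked by Qg2.
Black has no legal moves → checkmate.

yes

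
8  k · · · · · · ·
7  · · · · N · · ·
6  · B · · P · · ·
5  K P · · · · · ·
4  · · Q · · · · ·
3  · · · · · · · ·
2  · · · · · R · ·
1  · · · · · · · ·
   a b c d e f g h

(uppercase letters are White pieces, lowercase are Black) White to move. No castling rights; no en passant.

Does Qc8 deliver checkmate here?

After Qc8: black king on a8; in check: yes, from the white queen on c8.
King squares — a7: attacked by Bb6; b7: attacked by Qc8; b8: attacked by Qc8.
Black has no legal moves → checkmate.

yes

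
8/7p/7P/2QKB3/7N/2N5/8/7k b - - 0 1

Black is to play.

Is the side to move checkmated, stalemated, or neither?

stalemate

Black to move; black king on h1.
In check: no.
King squares — g1: attacked by Qc5; g2: attacked by Nh4; h2: attacked by Be5.
Legal moves for Black: none.
Not in check and no legal moves → stalemate.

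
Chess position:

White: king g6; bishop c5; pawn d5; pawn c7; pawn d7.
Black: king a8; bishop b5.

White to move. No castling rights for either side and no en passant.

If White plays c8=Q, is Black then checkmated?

yes

After c8=Q: black king on a8; in check: yes, from the white queen on c8.
King squares — a7: attacked by Bc5; b7: attacked by Qc8; b8: attacked by Qc8.
Black has no legal moves → checkmate.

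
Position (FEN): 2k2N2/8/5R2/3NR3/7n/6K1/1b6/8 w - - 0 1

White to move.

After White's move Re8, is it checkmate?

After Re8: black king on c8; in check: yes, from the white rook on e8.
Black has 1 legal reply: Kb7.
In check but a legal move exists → not checkmate.

no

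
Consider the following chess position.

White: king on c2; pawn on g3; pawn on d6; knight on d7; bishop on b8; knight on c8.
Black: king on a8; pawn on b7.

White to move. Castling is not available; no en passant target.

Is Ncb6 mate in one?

After Ncb6: black king on a8; in check: yes, from the white knight on b6.
King squares — a7: attacked by Bb8; b7: own pawn; b8: attacked by Nd7.
Black has no legal moves → checkmate.

yes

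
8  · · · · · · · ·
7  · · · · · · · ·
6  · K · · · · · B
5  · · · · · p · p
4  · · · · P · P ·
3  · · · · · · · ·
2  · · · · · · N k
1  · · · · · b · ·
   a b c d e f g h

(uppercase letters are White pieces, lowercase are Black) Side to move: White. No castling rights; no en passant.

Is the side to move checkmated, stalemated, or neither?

neither

White to move; white king on b6.
In check: no.
Legal moves for White include: Bf8, Bg7, Bg5, Bf4+, Be3, Bd2, Bc1, Kc7, Kb7, Ka7, Kc6, Kc5, Ka5, Nh4, Nf4, Ne3, Ne1, gxh5, ... (list truncated; more exist).
White has legal moves and is not in check → neither.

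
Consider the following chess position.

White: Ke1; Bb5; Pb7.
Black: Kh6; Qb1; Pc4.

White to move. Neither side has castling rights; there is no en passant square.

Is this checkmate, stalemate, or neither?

neither

White to move; white king on e1.
In check: yes, from the black queen on b1.
King squares — d1: attacked by Qb1; f1: attacked by Qb1; d2: available; e2: available; f2: available.
Legal moves for White: Kf2, Ke2, Kd2.
White is in check but has 3 legal moves → neither.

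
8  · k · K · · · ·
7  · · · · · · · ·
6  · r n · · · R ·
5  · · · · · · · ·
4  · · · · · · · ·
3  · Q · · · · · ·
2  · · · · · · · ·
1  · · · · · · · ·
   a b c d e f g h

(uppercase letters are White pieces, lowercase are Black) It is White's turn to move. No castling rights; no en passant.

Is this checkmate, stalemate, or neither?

neither

White to move; white king on d8.
In check: yes, from the black knight on c6.
Legal moves for White: Ke8, Kd7, Rxc6.
White is in check but has 3 legal moves → neither.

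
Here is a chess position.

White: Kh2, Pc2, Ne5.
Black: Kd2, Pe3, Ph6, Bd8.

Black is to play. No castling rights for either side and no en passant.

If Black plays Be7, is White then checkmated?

After Be7: white king on h2; in check: no.
White is not in check, so this cannot be checkmate.

no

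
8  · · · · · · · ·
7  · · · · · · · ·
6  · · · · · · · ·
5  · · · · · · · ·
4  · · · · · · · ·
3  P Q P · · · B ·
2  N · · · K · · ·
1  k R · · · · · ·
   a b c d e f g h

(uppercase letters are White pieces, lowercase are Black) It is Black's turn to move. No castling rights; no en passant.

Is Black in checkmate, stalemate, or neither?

Black to move; black king on a1.
In check: yes, from the white rook on b1.
King squares — b1: attacked by Qb3; a2: attacked by Qb3; b2: attacked by Rb1.
Legal moves for Black: none.
In check with no legal moves → checkmate.

checkmate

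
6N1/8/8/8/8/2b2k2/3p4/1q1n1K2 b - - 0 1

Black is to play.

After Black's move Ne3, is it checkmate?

After Ne3: white king on f1; in check: yes, from the black queen on b1 and the black knight on e3.
King squares — e1: attacked by Qb1; g1: attacked by Qb1; e2: attacked by Kf3; f2: attacked by Kf3; g2: attacked by Ne3.
White has no legal moves → checkmate.

yes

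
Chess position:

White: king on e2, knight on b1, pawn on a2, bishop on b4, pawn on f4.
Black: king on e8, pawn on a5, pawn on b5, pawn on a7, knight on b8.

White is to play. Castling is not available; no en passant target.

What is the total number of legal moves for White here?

White to move; king on e2.
In check: no.
Legal moves: Bf8, Be7, Bd6, Bc5, Bxa5, Bc3, Ba3, Bd2, Be1, Kf3, Ke3, Kd3, Kf2, Kd2, Kf1, Ke1, Kd1, Nc3, Na3, Nd2, f5, a3, a4.
Count: 23.

23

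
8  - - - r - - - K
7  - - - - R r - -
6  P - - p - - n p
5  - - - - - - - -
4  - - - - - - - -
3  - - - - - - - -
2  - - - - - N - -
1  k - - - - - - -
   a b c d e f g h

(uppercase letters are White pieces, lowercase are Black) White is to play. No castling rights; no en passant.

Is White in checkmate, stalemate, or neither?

White to move; white king on h8.
In check: yes, from the black knight on g6 and the black rook on d8.
King squares — g7: attacked by Rf7; h7: attacked by Rf7; g8: attacked by Rd8.
Legal moves for White: none.
In check with no legal moves → checkmate.

checkmate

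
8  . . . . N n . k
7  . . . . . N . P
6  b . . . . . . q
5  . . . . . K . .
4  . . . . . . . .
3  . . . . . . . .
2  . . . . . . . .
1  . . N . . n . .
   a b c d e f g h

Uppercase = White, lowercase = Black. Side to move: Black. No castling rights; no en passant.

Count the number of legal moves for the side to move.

Black to move; king on h8.
In check: yes, from the white knight on f7.
Legal moves: Kxh7.
Count: 1.

1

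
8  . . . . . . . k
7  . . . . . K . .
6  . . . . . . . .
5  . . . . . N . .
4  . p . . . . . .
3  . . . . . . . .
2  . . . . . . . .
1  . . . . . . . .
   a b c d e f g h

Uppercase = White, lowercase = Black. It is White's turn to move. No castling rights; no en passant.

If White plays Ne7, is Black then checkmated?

After Ne7: black king on h8; in check: no.
Black is not in check, so this cannot be checkmate.

no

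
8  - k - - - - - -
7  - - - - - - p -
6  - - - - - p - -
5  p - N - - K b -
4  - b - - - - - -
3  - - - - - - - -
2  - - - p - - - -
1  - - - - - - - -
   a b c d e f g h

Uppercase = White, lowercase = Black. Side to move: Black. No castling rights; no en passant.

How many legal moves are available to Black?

17

Black to move; king on b8.
In check: no.
Legal moves: Kc8, Ka8, Kc7, Ka7, Bh6, Bh4, Bf4, Be3, Bxc5, Bc3, Ba3, g6+, a4, d1=Q, d1=R, d1=B, d1=N.
Count: 17.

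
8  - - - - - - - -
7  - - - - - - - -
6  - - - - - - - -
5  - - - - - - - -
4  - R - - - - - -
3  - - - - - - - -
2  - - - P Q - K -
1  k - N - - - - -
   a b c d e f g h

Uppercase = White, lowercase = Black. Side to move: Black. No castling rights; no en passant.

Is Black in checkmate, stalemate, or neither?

Black to move; black king on a1.
In check: no.
King squares — b1: attacked by Rb4; a2: attacked by Nc1; b2: attacked by Rb4.
Legal moves for Black: none.
Not in check and no legal moves → stalemate.

stalemate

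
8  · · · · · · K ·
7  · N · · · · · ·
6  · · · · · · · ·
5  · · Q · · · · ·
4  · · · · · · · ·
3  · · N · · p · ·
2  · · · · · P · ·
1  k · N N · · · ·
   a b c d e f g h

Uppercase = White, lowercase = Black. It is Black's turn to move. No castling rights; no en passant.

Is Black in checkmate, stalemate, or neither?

Black to move; black king on a1.
In check: no.
King squares — b1: attacked by Nc3; a2: attacked by Nc1; b2: attacked by Nd1.
Legal moves for Black: none.
Not in check and no legal moves → stalemate.

stalemate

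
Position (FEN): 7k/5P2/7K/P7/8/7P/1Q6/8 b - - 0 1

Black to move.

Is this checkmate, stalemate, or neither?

Black to move; black king on h8.
In check: yes, from the white queen on b2.
King squares — g7: attacked by Qb2; h7: attacked by Kh6; g8: attacked by Pf7.
Legal moves for Black: none.
In check with no legal moves → checkmate.

checkmate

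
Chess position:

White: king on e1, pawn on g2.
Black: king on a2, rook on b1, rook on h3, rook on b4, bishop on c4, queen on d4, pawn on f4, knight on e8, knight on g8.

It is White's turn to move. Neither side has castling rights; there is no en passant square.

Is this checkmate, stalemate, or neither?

checkmate

White to move; white king on e1.
In check: yes, from the black rook on b1.
King squares — d1: attacked by Rb1; f1: attacked by Rb1; d2: attacked by Qd4; e2: attacked by Bc4; f2: attacked by Qd4.
Legal moves for White: none.
In check with no legal moves → checkmate.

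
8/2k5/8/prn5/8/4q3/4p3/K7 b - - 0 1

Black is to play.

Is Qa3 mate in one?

After Qa3: white king on a1; in check: yes, from the black queen on a3.
King squares — b1: attacked by Rb5; a2: attacked by Qa3; b2: attacked by Qa3.
White has no legal moves → checkmate.

yes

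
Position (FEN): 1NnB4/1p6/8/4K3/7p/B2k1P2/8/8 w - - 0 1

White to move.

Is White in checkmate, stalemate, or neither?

neither

White to move; white king on e5.
In check: no.
Legal moves for White include: Bde7, Bc7, Bf6, Bb6, Bg5, Ba5, Bxh4, Nd7, Nc6, Na6, Kf6, Ke6, Kf5, Kd5, Kf4, Bf8, Bae7, Bd6, ... (list truncated; more exist).
White has legal moves and is not in check → neither.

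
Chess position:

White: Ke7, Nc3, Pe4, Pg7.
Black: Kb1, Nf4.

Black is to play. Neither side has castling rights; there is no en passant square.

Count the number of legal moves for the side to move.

4

Black to move; king on b1.
In check: yes, from the white knight on c3.
Legal moves: Kc2, Kb2, Kc1, Ka1.
Count: 4.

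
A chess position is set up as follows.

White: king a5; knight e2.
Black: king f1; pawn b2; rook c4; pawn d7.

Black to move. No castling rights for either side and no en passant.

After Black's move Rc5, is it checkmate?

After Rc5: white king on a5; in check: yes, from the black rook on c5.
White has 4 legal replies: Kb6, Ka6, Kb4, Ka4.
In check but a legal move exists → not checkmate.

no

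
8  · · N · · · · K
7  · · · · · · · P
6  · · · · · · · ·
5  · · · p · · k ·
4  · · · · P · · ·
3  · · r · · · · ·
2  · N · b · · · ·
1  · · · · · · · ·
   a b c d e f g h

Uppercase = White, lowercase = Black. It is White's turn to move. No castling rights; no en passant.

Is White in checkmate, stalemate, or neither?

neither

White to move; white king on h8.
In check: no.
Legal moves for White: Kg8, Kg7, Ne7, Na7, Nd6, Nb6, Nc4, Na4, Nd3, Nd1, exd5, e5.
White has 12 legal moves and is not in check → neither.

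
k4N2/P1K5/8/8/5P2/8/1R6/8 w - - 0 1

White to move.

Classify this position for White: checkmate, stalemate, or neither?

neither

White to move; white king on c7.
In check: no.
Legal moves for White include: Nh7, Nd7, Ng6, Ne6, Kd8, Kc8, Kd7, Kd6, Kc6, Kb6, Rb8+, Rb7, Rb6, Rb5, Rb4, Rb3, Rh2, Rg2, ... (list truncated; more exist).
White has legal moves and is not in check → neither.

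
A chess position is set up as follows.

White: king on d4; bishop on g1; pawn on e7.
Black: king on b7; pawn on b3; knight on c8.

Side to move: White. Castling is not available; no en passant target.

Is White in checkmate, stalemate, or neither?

White to move; white king on d4.
In check: no.
Legal moves for White: Ke5, Kd5, Kc5, Ke4, Kc4, Ke3, Kd3, Kc3, Be3, Bh2, Bf2, e8=Q, e8=R, e8=B, e8=N.
White has 15 legal moves and is not in check → neither.

neither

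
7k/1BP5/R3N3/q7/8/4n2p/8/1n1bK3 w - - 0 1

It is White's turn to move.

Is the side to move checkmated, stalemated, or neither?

neither

White to move; white king on e1.
In check: yes, from the black queen on a5.
King squares — d1: attacked by Ne3; f1: attacked by Ne3; d2: attacked by Nb1; e2: attacked by Bd1; f2: available.
Legal moves for White: Kf2, Rxa5.
White is in check but has 2 legal moves → neither.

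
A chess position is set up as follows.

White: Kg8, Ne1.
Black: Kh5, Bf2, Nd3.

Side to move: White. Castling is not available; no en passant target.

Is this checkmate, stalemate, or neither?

neither

White to move; white king on g8.
In check: no.
Legal moves for White: Kh8, Kf8, Kh7, Kg7, Kf7, Nf3, Nxd3, Ng2, Nc2.
White has 9 legal moves and is not in check → neither.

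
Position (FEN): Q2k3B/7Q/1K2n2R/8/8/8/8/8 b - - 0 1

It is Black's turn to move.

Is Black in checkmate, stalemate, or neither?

Black to move; black king on d8.
In check: yes, from the white queen on a8.
King squares — c7: attacked by Kb6; d7: attacked by Qh7; e7: attacked by Qh7; c8: attacked by Qa8; e8: attacked by Qa8.
Legal moves for Black: none.
In check with no legal moves → checkmate.

checkmate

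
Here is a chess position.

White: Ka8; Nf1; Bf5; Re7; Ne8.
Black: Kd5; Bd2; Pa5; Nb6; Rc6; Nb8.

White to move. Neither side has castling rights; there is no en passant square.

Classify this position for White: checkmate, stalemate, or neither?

neither

White to move; white king on a8.
In check: yes, from the black knight on b6.
King squares — a7: available; b7: available; b8: available.
Legal moves for White: Kxb8, Kb7, Ka7.
White is in check but has 3 legal moves → neither.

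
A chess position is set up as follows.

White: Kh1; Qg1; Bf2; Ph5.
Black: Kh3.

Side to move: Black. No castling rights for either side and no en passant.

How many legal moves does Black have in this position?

0

Black to move; king on h3.
In check: no.
Legal moves: none.
Count: 0.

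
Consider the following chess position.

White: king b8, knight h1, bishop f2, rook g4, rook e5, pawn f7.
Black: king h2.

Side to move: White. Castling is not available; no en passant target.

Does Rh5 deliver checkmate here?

After Rh5: black king on h2; in check: yes, from the white rook on h5.
King squares — g1: attacked by Bf2; h1: attacked by Rh5; g2: attacked by Rg4; g3: attacked by Nh1; h3: attacked by Rh5.
Black has no legal moves → checkmate.

yes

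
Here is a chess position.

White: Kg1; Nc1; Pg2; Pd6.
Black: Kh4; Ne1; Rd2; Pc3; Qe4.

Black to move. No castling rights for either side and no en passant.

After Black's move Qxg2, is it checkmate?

yes

After Qxg2: white king on g1; in check: yes, from the black queen on g2.
King squares — f1: attacked by Qg2; h1: attacked by Qg2; f2: attacked by Rd2; g2: attacked by Ne1; h2: attacked by Qg2.
White has no legal moves → checkmate.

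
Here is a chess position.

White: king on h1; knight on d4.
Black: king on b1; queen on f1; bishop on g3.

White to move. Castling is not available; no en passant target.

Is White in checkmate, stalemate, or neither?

checkmate

White to move; white king on h1.
In check: yes, from the black queen on f1.
King squares — g1: attacked by Qf1; g2: attacked by Qf1; h2: attacked by Bg3.
Legal moves for White: none.
In check with no legal moves → checkmate.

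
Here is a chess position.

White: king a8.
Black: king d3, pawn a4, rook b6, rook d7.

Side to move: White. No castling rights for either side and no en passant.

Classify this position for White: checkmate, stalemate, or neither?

White to move; white king on a8.
In check: no.
King squares — a7: attacked by Rd7; b7: attacked by Rb6; b8: attacked by Rb6.
Legal moves for White: none.
Not in check and no legal moves → stalemate.

stalemate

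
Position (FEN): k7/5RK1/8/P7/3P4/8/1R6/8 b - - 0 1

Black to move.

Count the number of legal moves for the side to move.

Black to move; king on a8.
In check: no.
Legal moves: none.
Count: 0.

0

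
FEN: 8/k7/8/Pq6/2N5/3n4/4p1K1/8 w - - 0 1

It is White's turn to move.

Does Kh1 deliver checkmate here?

no

After Kh1: black king on a7; in check: no.
Black is not in check, so this cannot be checkmate.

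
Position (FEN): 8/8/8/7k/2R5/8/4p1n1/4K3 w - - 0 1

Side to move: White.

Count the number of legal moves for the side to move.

3

White to move; king on e1.
In check: yes, from the black knight on g2.
Legal moves: Kf2, Kxe2, Kd2.
Count: 3.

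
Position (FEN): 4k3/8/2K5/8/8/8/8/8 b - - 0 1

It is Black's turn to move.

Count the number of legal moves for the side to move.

Black to move; king on e8.
In check: no.
Legal moves: Kf8, Kd8, Kf7, Ke7.
Count: 4.

4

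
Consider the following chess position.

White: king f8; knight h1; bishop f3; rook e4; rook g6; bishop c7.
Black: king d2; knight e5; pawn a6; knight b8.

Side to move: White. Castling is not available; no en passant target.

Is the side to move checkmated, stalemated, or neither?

White to move; white king on f8.
In check: no.
Legal moves for White include: Kg8, Ke8, Kg7, Ke7, Bd8, Bxb8, Bd6, Bb6, Bxe5, Ba5+, Rg8, Rg7, Rh6, Rf6, Re6, Rd6+, Rc6, Rb6, ... (list truncated; more exist).
White has legal moves and is not in check → neither.

neither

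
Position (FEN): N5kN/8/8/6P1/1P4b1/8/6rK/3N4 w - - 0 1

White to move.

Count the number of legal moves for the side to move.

2

White to move; king on h2.
In check: yes, from the black rook on g2.
Legal moves: Kxg2, Kh1.
Count: 2.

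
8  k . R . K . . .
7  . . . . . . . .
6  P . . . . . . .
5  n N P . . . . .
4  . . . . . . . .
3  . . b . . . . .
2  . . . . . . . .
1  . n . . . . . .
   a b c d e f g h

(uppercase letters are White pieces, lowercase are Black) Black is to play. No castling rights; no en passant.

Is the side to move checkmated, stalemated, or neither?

checkmate

Black to move; black king on a8.
In check: yes, from the white rook on c8.
King squares — a7: attacked by Nb5; b7: attacked by Pa6; b8: attacked by Rc8.
Legal moves for Black: none.
In check with no legal moves → checkmate.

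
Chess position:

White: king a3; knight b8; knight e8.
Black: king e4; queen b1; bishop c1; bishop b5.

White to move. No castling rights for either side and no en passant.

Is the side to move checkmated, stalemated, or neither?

White to move; white king on a3.
In check: yes, from the black bishop on c1.
King squares — a2: attacked by Qb1; b2: attacked by Qb1; b3: attacked by Qb1; a4: attacked by Bb5; b4: attacked by Qb1.
Legal moves for White: none.
In check with no legal moves → checkmate.

checkmate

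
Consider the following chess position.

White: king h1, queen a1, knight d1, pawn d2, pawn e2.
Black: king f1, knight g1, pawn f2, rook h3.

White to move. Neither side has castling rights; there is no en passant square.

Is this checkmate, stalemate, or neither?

checkmate

White to move; white king on h1.
In check: yes, from the black rook on h3.
King squares — g1: attacked by Kf1; g2: attacked by Kf1; h2: attacked by Rh3.
Legal moves for White: none.
In check with no legal moves → checkmate.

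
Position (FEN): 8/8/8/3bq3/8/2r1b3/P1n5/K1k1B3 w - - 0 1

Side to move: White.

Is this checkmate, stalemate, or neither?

checkmate

White to move; white king on a1.
In check: yes, from the black knight on c2.
King squares — b1: attacked by Kc1; a2: own pawn; b2: attacked by Kc1.
Legal moves for White: none.
In check with no legal moves → checkmate.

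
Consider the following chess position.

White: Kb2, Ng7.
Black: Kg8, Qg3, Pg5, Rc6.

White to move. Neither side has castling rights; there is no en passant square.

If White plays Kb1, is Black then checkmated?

After Kb1: black king on g8; in check: no.
Black is not in check, so this cannot be checkmate.

no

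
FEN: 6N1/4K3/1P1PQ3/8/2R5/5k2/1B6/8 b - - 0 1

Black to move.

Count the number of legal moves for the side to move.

3

Black to move; king on f3.
In check: no.
Legal moves: Kg3, Kg2, Kf2.
Count: 3.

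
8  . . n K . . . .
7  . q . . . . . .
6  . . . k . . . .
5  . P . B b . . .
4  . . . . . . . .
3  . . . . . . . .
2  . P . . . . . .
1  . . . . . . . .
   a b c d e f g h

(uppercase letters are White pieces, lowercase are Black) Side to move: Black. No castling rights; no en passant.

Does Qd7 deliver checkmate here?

yes

After Qd7: white king on d8; in check: yes, from the black queen on d7.
King squares — c7: attacked by Kd6; d7: attacked by Kd6; e7: attacked by Kd6; c8: attacked by Qd7; e8: attacked by Qd7.
White has no legal moves → checkmate.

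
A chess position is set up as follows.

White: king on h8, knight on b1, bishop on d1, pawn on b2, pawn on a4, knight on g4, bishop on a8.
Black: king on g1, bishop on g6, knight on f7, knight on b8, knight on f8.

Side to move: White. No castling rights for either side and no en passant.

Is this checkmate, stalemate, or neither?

neither

White to move; white king on h8.
In check: yes, from the black knight on f7.
King squares — g7: available; h7: attacked by Bg6; g8: available.
Legal moves for White: Kg8, Kg7.
White is in check but has 2 legal moves → neither.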